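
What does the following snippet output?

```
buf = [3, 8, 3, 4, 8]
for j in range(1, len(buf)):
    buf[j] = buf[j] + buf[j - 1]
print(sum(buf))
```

j=1: buf[1] = 8+3 = 11 → [3, 11, 3, 4, 8]
j=2: buf[2] = 3+11 = 14 → [3, 11, 14, 4, 8]
j=3: buf[3] = 4+14 = 18 → [3, 11, 14, 18, 8]
j=4: buf[4] = 8+18 = 26 → [3, 11, 14, 18, 26]
sum = 72

72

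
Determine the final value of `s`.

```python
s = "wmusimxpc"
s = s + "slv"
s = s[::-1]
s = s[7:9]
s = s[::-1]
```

'si'

+ 'slv' → 'wmusimxpcslv'
reverse → 'vlscpxmisumw'
slice [7:9] → 'is'
reverse → 'si'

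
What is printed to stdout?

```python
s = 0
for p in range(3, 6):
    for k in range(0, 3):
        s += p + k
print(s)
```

p=3,k=0: s = 0+3 = 3
p=3,k=1: s = 3+4 = 7
p=3,k=2: s = 7+5 = 12
p=4,k=0: s = 12+4 = 16
p=4,k=1: s = 16+5 = 21
p=4,k=2: s = 21+6 = 27
p=5,k=0: s = 27+5 = 32
p=5,k=1: s = 32+6 = 38
p=5,k=2: s = 38+7 = 45

45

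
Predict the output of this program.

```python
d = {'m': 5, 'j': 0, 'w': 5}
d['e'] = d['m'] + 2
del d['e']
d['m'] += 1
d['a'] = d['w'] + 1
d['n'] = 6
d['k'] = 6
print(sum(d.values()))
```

29

d['e'] = d['m']+2 = 7 → {'m': 5, 'j': 0, 'w': 5, 'e': 7}
del 'e' → {'m': 5, 'j': 0, 'w': 5}
d['m'] = 5+1 = 6 → {'m': 6, 'j': 0, 'w': 5}
d['a'] = d['w']+1 = 6 → {'m': 6, 'j': 0, 'w': 5, 'a': 6}
d['n'] = 6 → {'m': 6, 'j': 0, 'w': 5, 'a': 6, 'n': 6}
d['k'] = 6 → {'m': 6, 'j': 0, 'w': 5, 'a': 6, 'n': 6, 'k': 6}
sum of values = 29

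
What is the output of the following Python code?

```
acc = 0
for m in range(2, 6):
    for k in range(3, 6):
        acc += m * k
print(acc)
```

168

m=2,k=3: acc = 0+6 = 6
m=2,k=4: acc = 6+8 = 14
m=2,k=5: acc = 14+10 = 24
m=3,k=3: acc = 24+9 = 33
m=3,k=4: acc = 33+12 = 45
m=3,k=5: acc = 45+15 = 60
m=4,k=3: acc = 60+12 = 72
m=4,k=4: acc = 72+16 = 88
m=4,k=5: acc = 88+20 = 108
m=5,k=3: acc = 108+15 = 123
m=5,k=4: acc = 123+20 = 143
m=5,k=5: acc = 143+25 = 168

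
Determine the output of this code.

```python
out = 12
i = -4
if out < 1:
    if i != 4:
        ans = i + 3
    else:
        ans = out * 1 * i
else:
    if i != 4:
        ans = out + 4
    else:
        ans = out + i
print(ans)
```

16

out=12, i=-4
out < 1 is False; i != 4 is True
→ ans = out + 4 = 16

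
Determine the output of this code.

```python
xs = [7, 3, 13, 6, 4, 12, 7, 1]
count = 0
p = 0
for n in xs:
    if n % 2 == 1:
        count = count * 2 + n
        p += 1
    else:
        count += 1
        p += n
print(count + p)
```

242

n=7: odd, count = 0*2+7 = 7; p=1
n=3: odd, count = 7*2+3 = 17; p=2
n=13: odd, count = 17*2+13 = 47; p=3
n=6: not odd, count = 47+1 = 48; p=9
n=4: not odd, count = 48+1 = 49; p=13
n=12: not odd, count = 49+1 = 50; p=25
n=7: odd, count = 50*2+7 = 107; p=26
n=1: odd, count = 107*2+1 = 215; p=27
count+p = 215+27 = 242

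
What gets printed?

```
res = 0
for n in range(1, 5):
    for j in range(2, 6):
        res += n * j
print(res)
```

n=1,j=2: res = 0+2 = 2
n=1,j=3: res = 2+3 = 5
n=1,j=4: res = 5+4 = 9
n=1,j=5: res = 9+5 = 14
n=2,j=2: res = 14+4 = 18
n=2,j=3: res = 18+6 = 24
n=2,j=4: res = 24+8 = 32
n=2,j=5: res = 32+10 = 42
n=3,j=2: res = 42+6 = 48
n=3,j=3: res = 48+9 = 57
n=3,j=4: res = 57+12 = 69
n=3,j=5: res = 69+15 = 84
n=4,j=2: res = 84+8 = 92
n=4,j=3: res = 92+12 = 104
n=4,j=4: res = 104+16 = 120
n=4,j=5: res = 120+20 = 140

140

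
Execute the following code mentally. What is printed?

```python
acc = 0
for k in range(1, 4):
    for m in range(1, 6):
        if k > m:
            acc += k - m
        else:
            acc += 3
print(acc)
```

40

k=1,m=1: not 1>1, acc = 0+3 = 3
k=1,m=2: not 1>2, acc = 3+3 = 6
k=1,m=3: not 1>3, acc = 6+3 = 9
k=1,m=4: not 1>4, acc = 9+3 = 12
k=1,m=5: not 1>5, acc = 12+3 = 15
k=2,m=1: 2>1, acc = 15+1 = 16
k=2,m=2: not 2>2, acc = 16+3 = 19
k=2,m=3: not 2>3, acc = 19+3 = 22
k=2,m=4: not 2>4, acc = 22+3 = 25
k=2,m=5: not 2>5, acc = 25+3 = 28
k=3,m=1: 3>1, acc = 28+2 = 30
k=3,m=2: 3>2, acc = 30+1 = 31
k=3,m=3: not 3>3, acc = 31+3 = 34
k=3,m=4: not 3>4, acc = 34+3 = 37
k=3,m=5: not 3>5, acc = 37+3 = 40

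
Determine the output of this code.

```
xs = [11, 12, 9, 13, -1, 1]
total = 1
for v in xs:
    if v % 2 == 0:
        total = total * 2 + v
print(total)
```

v=11: not even
v=12: even, total = 1*2+12 = 14
v=9: not even
v=13: not even
v=-1: not even
v=1: not even

14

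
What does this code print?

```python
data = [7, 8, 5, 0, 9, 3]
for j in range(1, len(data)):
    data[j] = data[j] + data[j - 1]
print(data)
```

j=1: data[1] = 8+7 = 15 → [7, 15, 5, 0, 9, 3]
j=2: data[2] = 5+15 = 20 → [7, 15, 20, 0, 9, 3]
j=3: data[3] = 0+20 = 20 → [7, 15, 20, 20, 9, 3]
j=4: data[4] = 9+20 = 29 → [7, 15, 20, 20, 29, 3]
j=5: data[5] = 3+29 = 32 → [7, 15, 20, 20, 29, 32]

[7, 15, 20, 20, 29, 32]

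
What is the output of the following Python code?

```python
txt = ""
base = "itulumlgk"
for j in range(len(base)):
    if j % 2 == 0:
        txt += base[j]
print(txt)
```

iuulk

j=0: add 'i' → 'i'
j=1: skip
j=2: add 'u' → 'iu'
j=3: skip
j=4: add 'u' → 'iuu'
j=5: skip
j=6: add 'l' → 'iuul'
j=7: skip
j=8: add 'k' → 'iuulk'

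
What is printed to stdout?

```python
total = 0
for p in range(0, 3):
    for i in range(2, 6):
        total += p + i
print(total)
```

54

p=0,i=2: total = 0+2 = 2
p=0,i=3: total = 2+3 = 5
p=0,i=4: total = 5+4 = 9
p=0,i=5: total = 9+5 = 14
p=1,i=2: total = 14+3 = 17
p=1,i=3: total = 17+4 = 21
p=1,i=4: total = 21+5 = 26
p=1,i=5: total = 26+6 = 32
p=2,i=2: total = 32+4 = 36
p=2,i=3: total = 36+5 = 41
p=2,i=4: total = 41+6 = 47
p=2,i=5: total = 47+7 = 54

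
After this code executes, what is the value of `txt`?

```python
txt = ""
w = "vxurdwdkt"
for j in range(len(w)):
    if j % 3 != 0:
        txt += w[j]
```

j=0: skip
j=1: add 'x' → 'x'
j=2: add 'u' → 'xu'
j=3: skip
j=4: add 'd' → 'xud'
j=5: add 'w' → 'xudw'
j=6: skip
j=7: add 'k' → 'xudwk'
j=8: add 't' → 'xudwkt'

'xudwkt'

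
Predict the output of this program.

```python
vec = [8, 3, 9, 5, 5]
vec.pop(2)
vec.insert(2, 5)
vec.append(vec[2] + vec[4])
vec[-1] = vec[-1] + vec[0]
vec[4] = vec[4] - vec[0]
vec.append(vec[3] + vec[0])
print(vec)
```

pop(2) removes 9 → [8, 3, 5, 5]
insert 5 at 2 → [8, 3, 5, 5, 5]
append vec[2]+vec[4] = 5+5 = 10 → [8, 3, 5, 5, 5, 10]
vec[-1] = vec[-1]+vec[0] = 10+8 = 18 → [8, 3, 5, 5, 5, 18]
vec[4] = vec[4]-vec[0] = 5-8 = -3 → [8, 3, 5, 5, -3, 18]
append vec[3]+vec[0] = 5+8 = 13 → [8, 3, 5, 5, -3, 18, 13]

[8, 3, 5, 5, -3, 18, 13]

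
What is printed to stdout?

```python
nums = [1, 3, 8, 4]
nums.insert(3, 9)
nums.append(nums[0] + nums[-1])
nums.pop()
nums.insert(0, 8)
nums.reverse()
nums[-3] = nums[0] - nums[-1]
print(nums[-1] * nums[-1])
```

insert 9 at 3 → [1, 3, 8, 9, 4]
append nums[0]+nums[-1] = 1+4 = 5 → [1, 3, 8, 9, 4, 5]
pop() removes 5 → [1, 3, 8, 9, 4]
insert 8 at 0 → [8, 1, 3, 8, 9, 4]
reverse → [4, 9, 8, 3, 1, 8]
nums[-3] = nums[0]-nums[-1] = 4-8 = -4 → [4, 9, 8, -4, 1, 8]
nums[-1]*nums[-1] = 8*8 = 64

64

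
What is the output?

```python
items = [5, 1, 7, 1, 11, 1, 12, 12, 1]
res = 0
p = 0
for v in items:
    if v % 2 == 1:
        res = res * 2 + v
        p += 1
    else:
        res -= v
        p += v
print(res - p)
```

440

v=5: odd, res = 0*2+5 = 5; p=1
v=1: odd, res = 5*2+1 = 11; p=2
v=7: odd, res = 11*2+7 = 29; p=3
v=1: odd, res = 29*2+1 = 59; p=4
v=11: odd, res = 59*2+11 = 129; p=5
v=1: odd, res = 129*2+1 = 259; p=6
v=12: not odd, res = 259-12 = 247; p=18
v=12: not odd, res = 247-12 = 235; p=30
v=1: odd, res = 235*2+1 = 471; p=31
res-p = 471-31 = 440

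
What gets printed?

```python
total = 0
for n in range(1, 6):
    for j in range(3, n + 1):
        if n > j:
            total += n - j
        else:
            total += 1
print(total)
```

n=3,j=3: not 3>3, total = 0+1 = 1
n=4,j=3: 4>3, total = 1+1 = 2
n=4,j=4: not 4>4, total = 2+1 = 3
n=5,j=3: 5>3, total = 3+2 = 5
n=5,j=4: 5>4, total = 5+1 = 6
n=5,j=5: not 5>5, total = 6+1 = 7

7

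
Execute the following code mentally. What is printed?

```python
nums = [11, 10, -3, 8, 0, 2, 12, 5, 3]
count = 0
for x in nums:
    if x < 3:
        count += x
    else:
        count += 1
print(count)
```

x=11: not <3, count = 0+1 = 1
x=10: not <3, count = 1+1 = 2
x=-3: <3, count = 2+(-3) = -1
x=8: not <3, count = (-1)+1 = 0
x=0: <3, count = 0+0 = 0
x=2: <3, count = 0+2 = 2
x=12: not <3, count = 2+1 = 3
x=5: not <3, count = 3+1 = 4
x=3: not <3, count = 4+1 = 5

5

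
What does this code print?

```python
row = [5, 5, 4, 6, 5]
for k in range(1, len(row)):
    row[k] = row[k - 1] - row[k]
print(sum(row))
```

-24

k=1: row[1] = 5-5 = 0 → [5, 0, 4, 6, 5]
k=2: row[2] = 0-4 = -4 → [5, 0, -4, 6, 5]
k=3: row[3] = (-4)-6 = -10 → [5, 0, -4, -10, 5]
k=4: row[4] = (-10)-5 = -15 → [5, 0, -4, -10, -15]
sum = -24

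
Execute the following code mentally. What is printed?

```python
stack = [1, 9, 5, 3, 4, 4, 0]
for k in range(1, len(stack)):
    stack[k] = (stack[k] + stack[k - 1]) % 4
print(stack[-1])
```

k=1: stack[1] = (9+1)%4 = 2 → [1, 2, 5, 3, 4, 4, 0]
k=2: stack[2] = (5+2)%4 = 3 → [1, 2, 3, 3, 4, 4, 0]
k=3: stack[3] = (3+3)%4 = 2 → [1, 2, 3, 2, 4, 4, 0]
k=4: stack[4] = (4+2)%4 = 2 → [1, 2, 3, 2, 2, 4, 0]
k=5: stack[5] = (4+2)%4 = 2 → [1, 2, 3, 2, 2, 2, 0]
k=6: stack[6] = (0+2)%4 = 2 → [1, 2, 3, 2, 2, 2, 2]

2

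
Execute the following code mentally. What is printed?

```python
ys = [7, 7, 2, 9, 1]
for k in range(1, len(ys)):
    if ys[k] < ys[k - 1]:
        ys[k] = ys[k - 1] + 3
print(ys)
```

k=1: 7>=7, unchanged → [7, 7, 2, 9, 1]
k=2: 2<7, ys[2] = 7+3 = 10 → [7, 7, 10, 9, 1]
k=3: 9<10, ys[3] = 10+3 = 13 → [7, 7, 10, 13, 1]
k=4: 1<13, ys[4] = 13+3 = 16 → [7, 7, 10, 13, 16]

[7, 7, 10, 13, 16]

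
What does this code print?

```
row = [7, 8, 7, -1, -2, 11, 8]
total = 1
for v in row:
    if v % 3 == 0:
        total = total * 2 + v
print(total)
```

1

v=7: not %3==0
v=8: not %3==0
v=7: not %3==0
v=-1: not %3==0
v=-2: not %3==0
v=11: not %3==0
v=8: not %3==0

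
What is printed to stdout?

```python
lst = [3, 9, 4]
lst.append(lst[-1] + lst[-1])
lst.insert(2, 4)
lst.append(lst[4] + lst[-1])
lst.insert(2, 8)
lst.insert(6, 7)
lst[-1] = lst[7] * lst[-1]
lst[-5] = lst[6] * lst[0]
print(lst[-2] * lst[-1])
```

append lst[-1]+lst[-1] = 4+4 = 8 → [3, 9, 4, 8]
insert 4 at 2 → [3, 9, 4, 4, 8]
append lst[4]+lst[-1] = 8+8 = 16 → [3, 9, 4, 4, 8, 16]
insert 8 at 2 → [3, 9, 8, 4, 4, 8, 16]
insert 7 at 6 → [3, 9, 8, 4, 4, 8, 7, 16]
lst[-1] = lst[7]*lst[-1] = 16*16 = 256 → [3, 9, 8, 4, 4, 8, 7, 256]
lst[-5] = lst[6]*lst[0] = 7*3 = 21 → [3, 9, 8, 21, 4, 8, 7, 256]
lst[-2]*lst[-1] = 7*256 = 1792

1792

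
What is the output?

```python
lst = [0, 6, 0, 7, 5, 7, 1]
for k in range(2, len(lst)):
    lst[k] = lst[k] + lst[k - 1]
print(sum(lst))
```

94

k=2: lst[2] = 0+6 = 6 → [0, 6, 6, 7, 5, 7, 1]
k=3: lst[3] = 7+6 = 13 → [0, 6, 6, 13, 5, 7, 1]
k=4: lst[4] = 5+13 = 18 → [0, 6, 6, 13, 18, 7, 1]
k=5: lst[5] = 7+18 = 25 → [0, 6, 6, 13, 18, 25, 1]
k=6: lst[6] = 1+25 = 26 → [0, 6, 6, 13, 18, 25, 26]
sum = 94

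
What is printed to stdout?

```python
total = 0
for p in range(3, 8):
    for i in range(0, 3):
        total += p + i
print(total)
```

p=3,i=0: total = 0+3 = 3
p=3,i=1: total = 3+4 = 7
p=3,i=2: total = 7+5 = 12
p=4,i=0: total = 12+4 = 16
p=4,i=1: total = 16+5 = 21
p=4,i=2: total = 21+6 = 27
p=5,i=0: total = 27+5 = 32
p=5,i=1: total = 32+6 = 38
p=5,i=2: total = 38+7 = 45
p=6,i=0: total = 45+6 = 51
p=6,i=1: total = 51+7 = 58
p=6,i=2: total = 58+8 = 66
p=7,i=0: total = 66+7 = 73
p=7,i=1: total = 73+8 = 81
p=7,i=2: total = 81+9 = 90

90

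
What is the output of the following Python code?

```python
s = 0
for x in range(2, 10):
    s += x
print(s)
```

x=2: s = 0+2 = 2
x=3: s = 2+3 = 5
x=4: s = 5+4 = 9
x=5: s = 9+5 = 14
x=6: s = 14+6 = 20
x=7: s = 20+7 = 27
x=8: s = 27+8 = 35
x=9: s = 35+9 = 44

44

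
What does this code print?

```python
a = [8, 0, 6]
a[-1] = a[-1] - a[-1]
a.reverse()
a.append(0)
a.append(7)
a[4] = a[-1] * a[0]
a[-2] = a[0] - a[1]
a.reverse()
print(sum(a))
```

8

a[-1] = a[-1]-a[-1] = 6-6 = 0 → [8, 0, 0]
reverse → [0, 0, 8]
append 0 → [0, 0, 8, 0]
append 7 → [0, 0, 8, 0, 7]
a[4] = a[-1]*a[0] = 7*0 = 0 → [0, 0, 8, 0, 0]
a[-2] = a[0]-a[1] = 0-0 = 0 → [0, 0, 8, 0, 0]
reverse → [0, 0, 8, 0, 0]
sum = 8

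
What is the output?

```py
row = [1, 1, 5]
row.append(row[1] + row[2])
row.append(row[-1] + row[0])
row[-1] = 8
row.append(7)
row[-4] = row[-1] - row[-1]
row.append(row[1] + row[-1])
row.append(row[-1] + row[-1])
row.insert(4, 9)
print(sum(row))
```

56

append row[1]+row[2] = 1+5 = 6 → [1, 1, 5, 6]
append row[-1]+row[0] = 6+1 = 7 → [1, 1, 5, 6, 7]
row[-1] = 8 → [1, 1, 5, 6, 8]
append 7 → [1, 1, 5, 6, 8, 7]
row[-4] = row[-1]-row[-1] = 7-7 = 0 → [1, 1, 0, 6, 8, 7]
append row[1]+row[-1] = 1+7 = 8 → [1, 1, 0, 6, 8, 7, 8]
append row[-1]+row[-1] = 8+8 = 16 → [1, 1, 0, 6, 8, 7, 8, 16]
insert 9 at 4 → [1, 1, 0, 6, 9, 8, 7, 8, 16]
sum = 56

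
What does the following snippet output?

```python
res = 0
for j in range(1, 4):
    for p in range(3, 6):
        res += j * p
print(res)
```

j=1,p=3: res = 0+3 = 3
j=1,p=4: res = 3+4 = 7
j=1,p=5: res = 7+5 = 12
j=2,p=3: res = 12+6 = 18
j=2,p=4: res = 18+8 = 26
j=2,p=5: res = 26+10 = 36
j=3,p=3: res = 36+9 = 45
j=3,p=4: res = 45+12 = 57
j=3,p=5: res = 57+15 = 72

72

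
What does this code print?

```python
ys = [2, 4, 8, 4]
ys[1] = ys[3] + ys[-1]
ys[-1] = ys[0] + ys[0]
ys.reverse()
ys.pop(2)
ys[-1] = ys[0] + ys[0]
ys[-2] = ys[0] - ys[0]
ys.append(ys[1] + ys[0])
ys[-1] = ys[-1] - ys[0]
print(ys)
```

ys[1] = ys[3]+ys[-1] = 4+4 = 8 → [2, 8, 8, 4]
ys[-1] = ys[0]+ys[0] = 2+2 = 4 → [2, 8, 8, 4]
reverse → [4, 8, 8, 2]
pop(2) removes 8 → [4, 8, 2]
ys[-1] = ys[0]+ys[0] = 4+4 = 8 → [4, 8, 8]
ys[-2] = ys[0]-ys[0] = 4-4 = 0 → [4, 0, 8]
append ys[1]+ys[0] = 0+4 = 4 → [4, 0, 8, 4]
ys[-1] = ys[-1]-ys[0] = 4-4 = 0 → [4, 0, 8, 0]

[4, 0, 8, 0]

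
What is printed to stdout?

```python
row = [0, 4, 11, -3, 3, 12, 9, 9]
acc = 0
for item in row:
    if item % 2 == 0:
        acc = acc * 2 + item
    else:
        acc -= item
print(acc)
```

item=0: even, acc = 0*2+0 = 0
item=4: even, acc = 0*2+4 = 4
item=11: not even, acc = 4-11 = -7
item=-3: not even, acc = (-7)-(-3) = -4
item=3: not even, acc = (-4)-3 = -7
item=12: even, acc = (-7)*2+12 = -2
item=9: not even, acc = (-2)-9 = -11
item=9: not even, acc = (-11)-9 = -20

-20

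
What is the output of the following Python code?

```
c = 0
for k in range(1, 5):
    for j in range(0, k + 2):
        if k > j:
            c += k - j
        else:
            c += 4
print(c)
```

k=1,j=0: 1>0, c = 0+1 = 1
k=1,j=1: not 1>1, c = 1+4 = 5
k=1,j=2: not 1>2, c = 5+4 = 9
k=2,j=0: 2>0, c = 9+2 = 11
k=2,j=1: 2>1, c = 11+1 = 12
k=2,j=2: not 2>2, c = 12+4 = 16
k=2,j=3: not 2>3, c = 16+4 = 20
k=3,j=0: 3>0, c = 20+3 = 23
k=3,j=1: 3>1, c = 23+2 = 25
k=3,j=2: 3>2, c = 25+1 = 26
k=3,j=3: not 3>3, c = 26+4 = 30
k=3,j=4: not 3>4, c = 30+4 = 34
k=4,j=0: 4>0, c = 34+4 = 38
k=4,j=1: 4>1, c = 38+3 = 41
k=4,j=2: 4>2, c = 41+2 = 43
k=4,j=3: 4>3, c = 43+1 = 44
k=4,j=4: not 4>4, c = 44+4 = 48
k=4,j=5: not 4>5, c = 48+4 = 52

52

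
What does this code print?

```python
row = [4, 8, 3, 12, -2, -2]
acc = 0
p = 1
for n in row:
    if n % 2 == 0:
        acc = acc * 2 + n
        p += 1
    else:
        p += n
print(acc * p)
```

1530

n=4: even, acc = 0*2+4 = 4; p=2
n=8: even, acc = 4*2+8 = 16; p=3
n=3: not even; p=6
n=12: even, acc = 16*2+12 = 44; p=7
n=-2: even, acc = 44*2+(-2) = 86; p=8
n=-2: even, acc = 86*2+(-2) = 170; p=9
acc*p = 170*9 = 1530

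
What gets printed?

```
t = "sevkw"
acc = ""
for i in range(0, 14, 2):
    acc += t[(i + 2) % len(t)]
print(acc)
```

vweksvw

i=0: add t[2]='v' → 'v'
i=2: add t[4]='w' → 'vw'
i=4: add t[1]='e' → 'vwe'
i=6: add t[3]='k' → 'vwek'
i=8: add t[0]='s' → 'vweks'
i=10: add t[2]='v' → 'vweksv'
i=12: add t[4]='w' → 'vweksvw'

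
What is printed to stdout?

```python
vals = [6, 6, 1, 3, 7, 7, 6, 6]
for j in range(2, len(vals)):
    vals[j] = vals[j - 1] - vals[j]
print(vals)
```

j=2: vals[2] = 6-1 = 5 → [6, 6, 5, 3, 7, 7, 6, 6]
j=3: vals[3] = 5-3 = 2 → [6, 6, 5, 2, 7, 7, 6, 6]
j=4: vals[4] = 2-7 = -5 → [6, 6, 5, 2, -5, 7, 6, 6]
j=5: vals[5] = (-5)-7 = -12 → [6, 6, 5, 2, -5, -12, 6, 6]
j=6: vals[6] = (-12)-6 = -18 → [6, 6, 5, 2, -5, -12, -18, 6]
j=7: vals[7] = (-18)-6 = -24 → [6, 6, 5, 2, -5, -12, -18, -24]

[6, 6, 5, 2, -5, -12, -18, -24]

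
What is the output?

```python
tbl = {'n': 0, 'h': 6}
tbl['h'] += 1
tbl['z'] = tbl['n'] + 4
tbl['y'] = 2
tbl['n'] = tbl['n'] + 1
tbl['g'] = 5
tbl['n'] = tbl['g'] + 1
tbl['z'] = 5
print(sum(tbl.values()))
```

tbl['h'] = 6+1 = 7 → {'n': 0, 'h': 7}
tbl['z'] = tbl['n']+4 = 4 → {'n': 0, 'h': 7, 'z': 4}
tbl['y'] = 2 → {'n': 0, 'h': 7, 'z': 4, 'y': 2}
tbl['n'] = tbl['n']+1 = 1 → {'n': 1, 'h': 7, 'z': 4, 'y': 2}
tbl['g'] = 5 → {'n': 1, 'h': 7, 'z': 4, 'y': 2, 'g': 5}
tbl['n'] = tbl['g']+1 = 6 → {'n': 6, 'h': 7, 'z': 4, 'y': 2, 'g': 5}
tbl['z'] = 5 → {'n': 6, 'h': 7, 'z': 5, 'y': 2, 'g': 5}
sum of values = 25

25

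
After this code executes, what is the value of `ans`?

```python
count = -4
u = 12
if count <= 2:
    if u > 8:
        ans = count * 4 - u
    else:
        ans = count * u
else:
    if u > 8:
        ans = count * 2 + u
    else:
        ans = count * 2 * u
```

-28

count=-4, u=12
count <= 2 is True; u > 8 is True
→ ans = count * 4 - u = -28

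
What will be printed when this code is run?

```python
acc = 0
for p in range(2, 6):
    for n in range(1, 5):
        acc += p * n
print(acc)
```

p=2,n=1: acc = 0+2 = 2
p=2,n=2: acc = 2+4 = 6
p=2,n=3: acc = 6+6 = 12
p=2,n=4: acc = 12+8 = 20
p=3,n=1: acc = 20+3 = 23
p=3,n=2: acc = 23+6 = 29
p=3,n=3: acc = 29+9 = 38
p=3,n=4: acc = 38+12 = 50
p=4,n=1: acc = 50+4 = 54
p=4,n=2: acc = 54+8 = 62
p=4,n=3: acc = 62+12 = 74
p=4,n=4: acc = 74+16 = 90
p=5,n=1: acc = 90+5 = 95
p=5,n=2: acc = 95+10 = 105
p=5,n=3: acc = 105+15 = 120
p=5,n=4: acc = 120+20 = 140

140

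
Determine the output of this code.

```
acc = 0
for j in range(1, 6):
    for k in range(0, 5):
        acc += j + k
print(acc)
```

125

j=1,k=0: acc = 0+1 = 1
j=1,k=1: acc = 1+2 = 3
j=1,k=2: acc = 3+3 = 6
j=1,k=3: acc = 6+4 = 10
j=1,k=4: acc = 10+5 = 15
j=2,k=0: acc = 15+2 = 17
j=2,k=1: acc = 17+3 = 20
j=2,k=2: acc = 20+4 = 24
j=2,k=3: acc = 24+5 = 29
j=2,k=4: acc = 29+6 = 35
j=3,k=0: acc = 35+3 = 38
j=3,k=1: acc = 38+4 = 42
j=3,k=2: acc = 42+5 = 47
j=3,k=3: acc = 47+6 = 53
j=3,k=4: acc = 53+7 = 60
j=4,k=0: acc = 60+4 = 64
j=4,k=1: acc = 64+5 = 69
j=4,k=2: acc = 69+6 = 75
j=4,k=3: acc = 75+7 = 82
j=4,k=4: acc = 82+8 = 90
j=5,k=0: acc = 90+5 = 95
j=5,k=1: acc = 95+6 = 101
j=5,k=2: acc = 101+7 = 108
j=5,k=3: acc = 108+8 = 116
j=5,k=4: acc = 116+9 = 125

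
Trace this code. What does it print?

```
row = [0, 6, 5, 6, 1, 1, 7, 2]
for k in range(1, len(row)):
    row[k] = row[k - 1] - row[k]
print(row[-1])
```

-28

k=1: row[1] = 0-6 = -6 → [0, -6, 5, 6, 1, 1, 7, 2]
k=2: row[2] = (-6)-5 = -11 → [0, -6, -11, 6, 1, 1, 7, 2]
k=3: row[3] = (-11)-6 = -17 → [0, -6, -11, -17, 1, 1, 7, 2]
k=4: row[4] = (-17)-1 = -18 → [0, -6, -11, -17, -18, 1, 7, 2]
k=5: row[5] = (-18)-1 = -19 → [0, -6, -11, -17, -18, -19, 7, 2]
k=6: row[6] = (-19)-7 = -26 → [0, -6, -11, -17, -18, -19, -26, 2]
k=7: row[7] = (-26)-2 = -28 → [0, -6, -11, -17, -18, -19, -26, -28]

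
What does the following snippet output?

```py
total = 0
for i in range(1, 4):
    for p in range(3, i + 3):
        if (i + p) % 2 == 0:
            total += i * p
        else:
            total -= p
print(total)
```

28

i=1,p=3: even sum, total = 0+3 = 3
i=2,p=3: odd sum, total = 3-3 = 0
i=2,p=4: even sum, total = 0+8 = 8
i=3,p=3: even sum, total = 8+9 = 17
i=3,p=4: odd sum, total = 17-4 = 13
i=3,p=5: even sum, total = 13+15 = 28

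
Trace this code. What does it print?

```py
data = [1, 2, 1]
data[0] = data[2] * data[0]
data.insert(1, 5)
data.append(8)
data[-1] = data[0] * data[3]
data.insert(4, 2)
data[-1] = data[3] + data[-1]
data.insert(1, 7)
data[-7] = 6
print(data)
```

data[0] = data[2]*data[0] = 1*1 = 1 → [1, 2, 1]
insert 5 at 1 → [1, 5, 2, 1]
append 8 → [1, 5, 2, 1, 8]
data[-1] = data[0]*data[3] = 1*1 = 1 → [1, 5, 2, 1, 1]
insert 2 at 4 → [1, 5, 2, 1, 2, 1]
data[-1] = data[3]+data[-1] = 1+1 = 2 → [1, 5, 2, 1, 2, 2]
insert 7 at 1 → [1, 7, 5, 2, 1, 2, 2]
data[-7] = 6 → [6, 7, 5, 2, 1, 2, 2]

[6, 7, 5, 2, 1, 2, 2]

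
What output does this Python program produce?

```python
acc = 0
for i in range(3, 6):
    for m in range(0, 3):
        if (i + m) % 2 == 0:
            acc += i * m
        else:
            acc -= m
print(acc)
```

i=3,m=0: odd sum, acc = 0-0 = 0
i=3,m=1: even sum, acc = 0+3 = 3
i=3,m=2: odd sum, acc = 3-2 = 1
i=4,m=0: even sum, acc = 1+0 = 1
i=4,m=1: odd sum, acc = 1-1 = 0
i=4,m=2: even sum, acc = 0+8 = 8
i=5,m=0: odd sum, acc = 8-0 = 8
i=5,m=1: even sum, acc = 8+5 = 13
i=5,m=2: odd sum, acc = 13-2 = 11

11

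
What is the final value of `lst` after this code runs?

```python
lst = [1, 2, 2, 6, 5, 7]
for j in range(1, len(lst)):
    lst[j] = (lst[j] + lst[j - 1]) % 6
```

[1, 3, 5, 5, 4, 5]

j=1: lst[1] = (2+1)%6 = 3 → [1, 3, 2, 6, 5, 7]
j=2: lst[2] = (2+3)%6 = 5 → [1, 3, 5, 6, 5, 7]
j=3: lst[3] = (6+5)%6 = 5 → [1, 3, 5, 5, 5, 7]
j=4: lst[4] = (5+5)%6 = 4 → [1, 3, 5, 5, 4, 7]
j=5: lst[5] = (7+4)%6 = 5 → [1, 3, 5, 5, 4, 5]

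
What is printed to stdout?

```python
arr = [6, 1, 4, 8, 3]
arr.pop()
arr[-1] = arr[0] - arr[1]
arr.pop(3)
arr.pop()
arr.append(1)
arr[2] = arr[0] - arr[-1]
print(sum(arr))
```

12

pop() removes 3 → [6, 1, 4, 8]
arr[-1] = arr[0]-arr[1] = 6-1 = 5 → [6, 1, 4, 5]
pop(3) removes 5 → [6, 1, 4]
pop() removes 4 → [6, 1]
append 1 → [6, 1, 1]
arr[2] = arr[0]-arr[-1] = 6-1 = 5 → [6, 1, 5]
sum = 12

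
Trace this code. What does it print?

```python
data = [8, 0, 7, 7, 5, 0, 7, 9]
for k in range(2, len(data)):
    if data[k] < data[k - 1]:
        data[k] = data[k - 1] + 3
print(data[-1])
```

k=2: 7>=0, unchanged → [8, 0, 7, 7, 5, 0, 7, 9]
k=3: 7>=7, unchanged → [8, 0, 7, 7, 5, 0, 7, 9]
k=4: 5<7, data[4] = 7+3 = 10 → [8, 0, 7, 7, 10, 0, 7, 9]
k=5: 0<10, data[5] = 10+3 = 13 → [8, 0, 7, 7, 10, 13, 7, 9]
k=6: 7<13, data[6] = 13+3 = 16 → [8, 0, 7, 7, 10, 13, 16, 9]
k=7: 9<16, data[7] = 16+3 = 19 → [8, 0, 7, 7, 10, 13, 16, 19]

19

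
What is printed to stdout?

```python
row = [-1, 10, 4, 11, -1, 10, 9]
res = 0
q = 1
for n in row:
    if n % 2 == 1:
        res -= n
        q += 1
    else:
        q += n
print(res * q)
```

n=-1: odd, res = 0-(-1) = 1; q=2
n=10: not odd; q=12
n=4: not odd; q=16
n=11: odd, res = 1-11 = -10; q=17
n=-1: odd, res = (-10)-(-1) = -9; q=18
n=10: not odd; q=28
n=9: odd, res = (-9)-9 = -18; q=29
res*q = (-18)*29 = -522

-522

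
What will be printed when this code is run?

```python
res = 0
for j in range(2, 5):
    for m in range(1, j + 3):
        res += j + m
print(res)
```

j=2,m=1: res = 0+3 = 3
j=2,m=2: res = 3+4 = 7
j=2,m=3: res = 7+5 = 12
j=2,m=4: res = 12+6 = 18
j=3,m=1: res = 18+4 = 22
j=3,m=2: res = 22+5 = 27
j=3,m=3: res = 27+6 = 33
j=3,m=4: res = 33+7 = 40
j=3,m=5: res = 40+8 = 48
j=4,m=1: res = 48+5 = 53
j=4,m=2: res = 53+6 = 59
j=4,m=3: res = 59+7 = 66
j=4,m=4: res = 66+8 = 74
j=4,m=5: res = 74+9 = 83
j=4,m=6: res = 83+10 = 93

93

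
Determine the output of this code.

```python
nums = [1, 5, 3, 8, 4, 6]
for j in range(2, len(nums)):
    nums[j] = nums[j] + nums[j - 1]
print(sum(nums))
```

j=2: nums[2] = 3+5 = 8 → [1, 5, 8, 8, 4, 6]
j=3: nums[3] = 8+8 = 16 → [1, 5, 8, 16, 4, 6]
j=4: nums[4] = 4+16 = 20 → [1, 5, 8, 16, 20, 6]
j=5: nums[5] = 6+20 = 26 → [1, 5, 8, 16, 20, 26]
sum = 76

76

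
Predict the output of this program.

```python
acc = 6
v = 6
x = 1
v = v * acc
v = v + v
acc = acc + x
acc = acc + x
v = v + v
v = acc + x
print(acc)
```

v = 6*6 = 36
v = 36+36 = 72
acc = 6+1 = 7
acc = 7+1 = 8
v = 72+72 = 144
v = 8+1 = 9

8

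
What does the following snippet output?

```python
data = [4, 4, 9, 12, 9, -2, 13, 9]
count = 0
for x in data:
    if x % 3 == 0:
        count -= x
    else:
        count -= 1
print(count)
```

-43

x=4: not %3==0, count = 0-1 = -1
x=4: not %3==0, count = (-1)-1 = -2
x=9: %3==0, count = (-2)-9 = -11
x=12: %3==0, count = (-11)-12 = -23
x=9: %3==0, count = (-23)-9 = -32
x=-2: not %3==0, count = (-32)-1 = -33
x=13: not %3==0, count = (-33)-1 = -34
x=9: %3==0, count = (-34)-9 = -43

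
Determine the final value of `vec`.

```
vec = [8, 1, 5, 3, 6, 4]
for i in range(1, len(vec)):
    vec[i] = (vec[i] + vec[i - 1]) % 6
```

i=1: vec[1] = (1+8)%6 = 3 → [8, 3, 5, 3, 6, 4]
i=2: vec[2] = (5+3)%6 = 2 → [8, 3, 2, 3, 6, 4]
i=3: vec[3] = (3+2)%6 = 5 → [8, 3, 2, 5, 6, 4]
i=4: vec[4] = (6+5)%6 = 5 → [8, 3, 2, 5, 5, 4]
i=5: vec[5] = (4+5)%6 = 3 → [8, 3, 2, 5, 5, 3]

[8, 3, 2, 5, 5, 3]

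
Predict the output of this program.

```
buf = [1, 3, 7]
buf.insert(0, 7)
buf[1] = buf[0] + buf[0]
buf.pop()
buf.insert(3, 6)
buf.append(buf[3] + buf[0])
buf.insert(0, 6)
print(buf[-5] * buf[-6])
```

insert 7 at 0 → [7, 1, 3, 7]
buf[1] = buf[0]+buf[0] = 7+7 = 14 → [7, 14, 3, 7]
pop() removes 7 → [7, 14, 3]
insert 6 at 3 → [7, 14, 3, 6]
append buf[3]+buf[0] = 6+7 = 13 → [7, 14, 3, 6, 13]
insert 6 at 0 → [6, 7, 14, 3, 6, 13]
buf[-5]*buf[-6] = 7*6 = 42

42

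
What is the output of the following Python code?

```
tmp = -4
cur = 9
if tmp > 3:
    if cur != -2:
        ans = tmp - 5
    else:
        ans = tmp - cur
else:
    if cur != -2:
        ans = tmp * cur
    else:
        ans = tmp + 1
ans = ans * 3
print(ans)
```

-108

tmp=-4, cur=9
tmp > 3 is False; cur != -2 is True
→ ans = tmp * cur = -36
ans = (-36)*3 = -108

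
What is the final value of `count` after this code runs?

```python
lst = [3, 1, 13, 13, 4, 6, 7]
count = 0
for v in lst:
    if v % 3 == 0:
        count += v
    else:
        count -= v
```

-29

v=3: %3==0, count = 0+3 = 3
v=1: not %3==0, count = 3-1 = 2
v=13: not %3==0, count = 2-13 = -11
v=13: not %3==0, count = (-11)-13 = -24
v=4: not %3==0, count = (-24)-4 = -28
v=6: %3==0, count = (-28)+6 = -22
v=7: not %3==0, count = (-22)-7 = -29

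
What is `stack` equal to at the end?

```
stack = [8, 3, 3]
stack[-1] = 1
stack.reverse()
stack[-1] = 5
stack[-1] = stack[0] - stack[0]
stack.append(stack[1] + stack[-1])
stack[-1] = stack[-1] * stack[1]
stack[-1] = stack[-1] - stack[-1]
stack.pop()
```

stack[-1] = 1 → [8, 3, 1]
reverse → [1, 3, 8]
stack[-1] = 5 → [1, 3, 5]
stack[-1] = stack[0]-stack[0] = 1-1 = 0 → [1, 3, 0]
append stack[1]+stack[-1] = 3+0 = 3 → [1, 3, 0, 3]
stack[-1] = stack[-1]*stack[1] = 3*3 = 9 → [1, 3, 0, 9]
stack[-1] = stack[-1]-stack[-1] = 9-9 = 0 → [1, 3, 0, 0]
pop() removes 0 → [1, 3, 0]

[1, 3, 0]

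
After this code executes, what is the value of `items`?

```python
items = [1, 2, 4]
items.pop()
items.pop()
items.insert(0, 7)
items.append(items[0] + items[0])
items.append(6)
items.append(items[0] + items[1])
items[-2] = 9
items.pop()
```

pop() removes 4 → [1, 2]
pop() removes 2 → [1]
insert 7 at 0 → [7, 1]
append items[0]+items[0] = 7+7 = 14 → [7, 1, 14]
append 6 → [7, 1, 14, 6]
append items[0]+items[1] = 7+1 = 8 → [7, 1, 14, 6, 8]
items[-2] = 9 → [7, 1, 14, 9, 8]
pop() removes 8 → [7, 1, 14, 9]

[7, 1, 14, 9]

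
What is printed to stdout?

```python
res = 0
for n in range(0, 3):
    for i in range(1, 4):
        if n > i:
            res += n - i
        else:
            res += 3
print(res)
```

25

n=0,i=1: not 0>1, res = 0+3 = 3
n=0,i=2: not 0>2, res = 3+3 = 6
n=0,i=3: not 0>3, res = 6+3 = 9
n=1,i=1: not 1>1, res = 9+3 = 12
n=1,i=2: not 1>2, res = 12+3 = 15
n=1,i=3: not 1>3, res = 15+3 = 18
n=2,i=1: 2>1, res = 18+1 = 19
n=2,i=2: not 2>2, res = 19+3 = 22
n=2,i=3: not 2>3, res = 22+3 = 25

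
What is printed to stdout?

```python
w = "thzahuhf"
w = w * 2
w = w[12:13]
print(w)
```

h

repeat ×2 → 'thzahuhfthzahuhf'
slice [12:13] → 'h'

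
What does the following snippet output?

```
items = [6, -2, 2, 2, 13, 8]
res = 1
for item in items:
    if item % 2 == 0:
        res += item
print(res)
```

17

item=6: even, res = 1+6 = 7
item=-2: even, res = 7+(-2) = 5
item=2: even, res = 5+2 = 7
item=2: even, res = 7+2 = 9
item=13: not even
item=8: even, res = 9+8 = 17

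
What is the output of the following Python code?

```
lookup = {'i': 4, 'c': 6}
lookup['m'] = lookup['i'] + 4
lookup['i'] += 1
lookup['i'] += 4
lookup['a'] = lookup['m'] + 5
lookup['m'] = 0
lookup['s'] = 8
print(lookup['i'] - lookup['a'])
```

lookup['m'] = lookup['i']+4 = 8 → {'i': 4, 'c': 6, 'm': 8}
lookup['i'] = 4+1 = 5 → {'i': 5, 'c': 6, 'm': 8}
lookup['i'] = 5+4 = 9 → {'i': 9, 'c': 6, 'm': 8}
lookup['a'] = lookup['m']+5 = 13 → {'i': 9, 'c': 6, 'm': 8, 'a': 13}
lookup['m'] = 0 → {'i': 9, 'c': 6, 'm': 0, 'a': 13}
lookup['s'] = 8 → {'i': 9, 'c': 6, 'm': 0, 'a': 13, 's': 8}
lookup['i']-lookup['a'] = 9-13 = -4

-4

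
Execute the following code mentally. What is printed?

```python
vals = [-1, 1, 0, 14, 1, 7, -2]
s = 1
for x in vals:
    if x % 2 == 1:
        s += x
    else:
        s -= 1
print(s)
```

6

x=-1: odd, s = 1+(-1) = 0
x=1: odd, s = 0+1 = 1
x=0: not odd, s = 1-1 = 0
x=14: not odd, s = 0-1 = -1
x=1: odd, s = (-1)+1 = 0
x=7: odd, s = 0+7 = 7
x=-2: not odd, s = 7-1 = 6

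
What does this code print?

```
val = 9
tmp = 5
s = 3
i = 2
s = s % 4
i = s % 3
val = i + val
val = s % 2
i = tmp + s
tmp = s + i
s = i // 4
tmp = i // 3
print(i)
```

8

s = 3%4 = 3
i = 3%3 = 0
val = 0+9 = 9
val = 3%2 = 1
i = 5+3 = 8
tmp = 3+8 = 11
s = 8//4 = 2
tmp = 8//3 = 2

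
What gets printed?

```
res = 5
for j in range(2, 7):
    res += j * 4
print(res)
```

85

j=2: res = 5+2*4 = 13
j=3: res = 13+3*4 = 25
j=4: res = 25+4*4 = 41
j=5: res = 41+5*4 = 61
j=6: res = 61+6*4 = 85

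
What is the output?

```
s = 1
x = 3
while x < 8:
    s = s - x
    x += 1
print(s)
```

-24

x=3: s = 1-3 = -2
x=4: s = (-2)-4 = -6
x=5: s = (-6)-5 = -11
x=6: s = (-11)-6 = -17
x=7: s = (-17)-7 = -24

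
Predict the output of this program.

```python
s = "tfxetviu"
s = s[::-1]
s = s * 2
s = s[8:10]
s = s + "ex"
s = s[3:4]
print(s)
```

reverse → 'uivtexft'
repeat ×2 → 'uivtexftuivtexft'
slice [8:10] → 'ui'
+ 'ex' → 'uiex'
slice [3:4] → 'x'

x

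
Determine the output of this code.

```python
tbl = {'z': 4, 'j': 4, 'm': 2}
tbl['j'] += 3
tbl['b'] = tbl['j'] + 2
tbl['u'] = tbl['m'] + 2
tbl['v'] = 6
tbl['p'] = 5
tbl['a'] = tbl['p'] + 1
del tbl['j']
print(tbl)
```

tbl['j'] = 4+3 = 7 → {'z': 4, 'j': 7, 'm': 2}
tbl['b'] = tbl['j']+2 = 9 → {'z': 4, 'j': 7, 'm': 2, 'b': 9}
tbl['u'] = tbl['m']+2 = 4 → {'z': 4, 'j': 7, 'm': 2, 'b': 9, 'u': 4}
tbl['v'] = 6 → {'z': 4, 'j': 7, 'm': 2, 'b': 9, 'u': 4, 'v': 6}
tbl['p'] = 5 → {'z': 4, 'j': 7, 'm': 2, 'b': 9, 'u': 4, 'v': 6, 'p': 5}
tbl['a'] = tbl['p']+1 = 6 → {'z': 4, 'j': 7, 'm': 2, 'b': 9, 'u': 4, 'v': 6, 'p': 5, 'a': 6}
del 'j' → {'z': 4, 'm': 2, 'b': 9, 'u': 4, 'v': 6, 'p': 5, 'a': 6}

{'z': 4, 'm': 2, 'b': 9, 'u': 4, 'v': 6, 'p': 5, 'a': 6}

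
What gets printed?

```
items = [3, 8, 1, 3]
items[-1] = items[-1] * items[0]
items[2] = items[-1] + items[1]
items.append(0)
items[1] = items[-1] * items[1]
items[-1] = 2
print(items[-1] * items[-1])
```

items[-1] = items[-1]*items[0] = 3*3 = 9 → [3, 8, 1, 9]
items[2] = items[-1]+items[1] = 9+8 = 17 → [3, 8, 17, 9]
append 0 → [3, 8, 17, 9, 0]
items[1] = items[-1]*items[1] = 0*8 = 0 → [3, 0, 17, 9, 0]
items[-1] = 2 → [3, 0, 17, 9, 2]
items[-1]*items[-1] = 2*2 = 4

4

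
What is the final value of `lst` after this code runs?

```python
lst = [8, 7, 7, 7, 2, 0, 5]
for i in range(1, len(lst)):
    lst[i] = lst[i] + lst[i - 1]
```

i=1: lst[1] = 7+8 = 15 → [8, 15, 7, 7, 2, 0, 5]
i=2: lst[2] = 7+15 = 22 → [8, 15, 22, 7, 2, 0, 5]
i=3: lst[3] = 7+22 = 29 → [8, 15, 22, 29, 2, 0, 5]
i=4: lst[4] = 2+29 = 31 → [8, 15, 22, 29, 31, 0, 5]
i=5: lst[5] = 0+31 = 31 → [8, 15, 22, 29, 31, 31, 5]
i=6: lst[6] = 5+31 = 36 → [8, 15, 22, 29, 31, 31, 36]

[8, 15, 22, 29, 31, 31, 36]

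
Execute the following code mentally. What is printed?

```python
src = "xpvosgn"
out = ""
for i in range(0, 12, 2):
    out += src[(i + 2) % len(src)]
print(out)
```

vsnpog

i=0: add src[2]='v' → 'v'
i=2: add src[4]='s' → 'vs'
i=4: add src[6]='n' → 'vsn'
i=6: add src[1]='p' → 'vsnp'
i=8: add src[3]='o' → 'vsnpo'
i=10: add src[5]='g' → 'vsnpog'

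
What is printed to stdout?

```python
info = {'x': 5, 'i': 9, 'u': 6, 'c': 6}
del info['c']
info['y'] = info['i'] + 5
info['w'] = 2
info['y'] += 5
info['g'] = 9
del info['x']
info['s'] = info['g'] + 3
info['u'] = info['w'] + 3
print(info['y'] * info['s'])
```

228

del 'c' → {'x': 5, 'i': 9, 'u': 6}
info['y'] = info['i']+5 = 14 → {'x': 5, 'i': 9, 'u': 6, 'y': 14}
info['w'] = 2 → {'x': 5, 'i': 9, 'u': 6, 'y': 14, 'w': 2}
info['y'] = 14+5 = 19 → {'x': 5, 'i': 9, 'u': 6, 'y': 19, 'w': 2}
info['g'] = 9 → {'x': 5, 'i': 9, 'u': 6, 'y': 19, 'w': 2, 'g': 9}
del 'x' → {'i': 9, 'u': 6, 'y': 19, 'w': 2, 'g': 9}
info['s'] = info['g']+3 = 12 → {'i': 9, 'u': 6, 'y': 19, 'w': 2, 'g': 9, 's': 12}
info['u'] = info['w']+3 = 5 → {'i': 9, 'u': 5, 'y': 19, 'w': 2, 'g': 9, 's': 12}
info['y']*info['s'] = 19*12 = 228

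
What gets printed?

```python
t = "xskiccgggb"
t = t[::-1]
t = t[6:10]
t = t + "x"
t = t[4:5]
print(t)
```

reverse → 'bgggcciksx'
slice [6:10] → 'iksx'
+ 'x' → 'iksxx'
slice [4:5] → 'x'

x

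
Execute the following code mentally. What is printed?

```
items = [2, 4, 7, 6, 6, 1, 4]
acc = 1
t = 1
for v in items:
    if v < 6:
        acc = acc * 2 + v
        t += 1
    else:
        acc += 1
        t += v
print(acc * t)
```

v=2: <6, acc = 1*2+2 = 4; t=2
v=4: <6, acc = 4*2+4 = 12; t=3
v=7: not <6, acc = 12+1 = 13; t=10
v=6: not <6, acc = 13+1 = 14; t=16
v=6: not <6, acc = 14+1 = 15; t=22
v=1: <6, acc = 15*2+1 = 31; t=23
v=4: <6, acc = 31*2+4 = 66; t=24
acc*t = 66*24 = 1584

1584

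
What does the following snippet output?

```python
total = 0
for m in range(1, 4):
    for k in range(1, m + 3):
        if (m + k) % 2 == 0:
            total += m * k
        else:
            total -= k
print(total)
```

m=1,k=1: even sum, total = 0+1 = 1
m=1,k=2: odd sum, total = 1-2 = -1
m=1,k=3: even sum, total = (-1)+3 = 2
m=2,k=1: odd sum, total = 2-1 = 1
m=2,k=2: even sum, total = 1+4 = 5
m=2,k=3: odd sum, total = 5-3 = 2
m=2,k=4: even sum, total = 2+8 = 10
m=3,k=1: even sum, total = 10+3 = 13
m=3,k=2: odd sum, total = 13-2 = 11
m=3,k=3: even sum, total = 11+9 = 20
m=3,k=4: odd sum, total = 20-4 = 16
m=3,k=5: even sum, total = 16+15 = 31

31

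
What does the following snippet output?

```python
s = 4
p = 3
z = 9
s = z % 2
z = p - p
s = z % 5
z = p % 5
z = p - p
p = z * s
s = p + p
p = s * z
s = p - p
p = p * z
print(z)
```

0

s = 9%2 = 1
z = 3-3 = 0
s = 0%5 = 0
z = 3%5 = 3
z = 3-3 = 0
p = 0*0 = 0
s = 0+0 = 0
p = 0*0 = 0
s = 0-0 = 0
p = 0*0 = 0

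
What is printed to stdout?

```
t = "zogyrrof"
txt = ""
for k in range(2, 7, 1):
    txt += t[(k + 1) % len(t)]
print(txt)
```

k=2: add t[3]='y' → 'y'
k=3: add t[4]='r' → 'yr'
k=4: add t[5]='r' → 'yrr'
k=5: add t[6]='o' → 'yrro'
k=6: add t[7]='f' → 'yrrof'

yrrof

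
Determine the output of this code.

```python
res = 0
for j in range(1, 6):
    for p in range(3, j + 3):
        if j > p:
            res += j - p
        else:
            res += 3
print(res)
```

j=1,p=3: not 1>3, res = 0+3 = 3
j=2,p=3: not 2>3, res = 3+3 = 6
j=2,p=4: not 2>4, res = 6+3 = 9
j=3,p=3: not 3>3, res = 9+3 = 12
j=3,p=4: not 3>4, res = 12+3 = 15
j=3,p=5: not 3>5, res = 15+3 = 18
j=4,p=3: 4>3, res = 18+1 = 19
j=4,p=4: not 4>4, res = 19+3 = 22
j=4,p=5: not 4>5, res = 22+3 = 25
j=4,p=6: not 4>6, res = 25+3 = 28
j=5,p=3: 5>3, res = 28+2 = 30
j=5,p=4: 5>4, res = 30+1 = 31
j=5,p=5: not 5>5, res = 31+3 = 34
j=5,p=6: not 5>6, res = 34+3 = 37
j=5,p=7: not 5>7, res = 37+3 = 40

40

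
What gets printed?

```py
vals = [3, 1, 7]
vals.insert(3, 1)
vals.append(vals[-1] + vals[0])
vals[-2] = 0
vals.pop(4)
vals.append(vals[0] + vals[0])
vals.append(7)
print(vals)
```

insert 1 at 3 → [3, 1, 7, 1]
append vals[-1]+vals[0] = 1+3 = 4 → [3, 1, 7, 1, 4]
vals[-2] = 0 → [3, 1, 7, 0, 4]
pop(4) removes 4 → [3, 1, 7, 0]
append vals[0]+vals[0] = 3+3 = 6 → [3, 1, 7, 0, 6]
append 7 → [3, 1, 7, 0, 6, 7]

[3, 1, 7, 0, 6, 7]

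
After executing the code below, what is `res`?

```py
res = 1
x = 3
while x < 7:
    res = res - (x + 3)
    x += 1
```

-29

x=3: res = 1-6 = -5
x=4: res = (-5)-7 = -12
x=5: res = (-12)-8 = -20
x=6: res = (-20)-9 = -29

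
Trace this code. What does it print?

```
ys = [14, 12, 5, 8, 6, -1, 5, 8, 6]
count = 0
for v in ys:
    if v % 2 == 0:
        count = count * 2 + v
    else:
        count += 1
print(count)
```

774

v=14: even, count = 0*2+14 = 14
v=12: even, count = 14*2+12 = 40
v=5: not even, count = 40+1 = 41
v=8: even, count = 41*2+8 = 90
v=6: even, count = 90*2+6 = 186
v=-1: not even, count = 186+1 = 187
v=5: not even, count = 187+1 = 188
v=8: even, count = 188*2+8 = 384
v=6: even, count = 384*2+6 = 774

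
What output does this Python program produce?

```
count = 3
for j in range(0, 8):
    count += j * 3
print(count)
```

j=0: count = 3+0*3 = 3
j=1: count = 3+1*3 = 6
j=2: count = 6+2*3 = 12
j=3: count = 12+3*3 = 21
j=4: count = 21+4*3 = 33
j=5: count = 33+5*3 = 48
j=6: count = 48+6*3 = 66
j=7: count = 66+7*3 = 87

87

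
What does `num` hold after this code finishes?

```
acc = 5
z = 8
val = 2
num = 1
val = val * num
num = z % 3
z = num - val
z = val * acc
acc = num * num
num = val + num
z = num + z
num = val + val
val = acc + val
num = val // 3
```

val = 2*1 = 2
num = 8%3 = 2
z = 2-2 = 0
z = 2*5 = 10
acc = 2*2 = 4
num = 2+2 = 4
z = 4+10 = 14
num = 2+2 = 4
val = 4+2 = 6
num = 6//3 = 2

2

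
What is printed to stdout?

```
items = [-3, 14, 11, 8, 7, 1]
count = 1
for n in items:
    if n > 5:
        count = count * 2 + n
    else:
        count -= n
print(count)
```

n=-3: not >5, count = 1-(-3) = 4
n=14: >5, count = 4*2+14 = 22
n=11: >5, count = 22*2+11 = 55
n=8: >5, count = 55*2+8 = 118
n=7: >5, count = 118*2+7 = 243
n=1: not >5, count = 243-1 = 242

242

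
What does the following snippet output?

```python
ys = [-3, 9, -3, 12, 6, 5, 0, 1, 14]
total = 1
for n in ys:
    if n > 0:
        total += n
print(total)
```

n=-3: not >0
n=9: >0, total = 1+9 = 10
n=-3: not >0
n=12: >0, total = 10+12 = 22
n=6: >0, total = 22+6 = 28
n=5: >0, total = 28+5 = 33
n=0: not >0
n=1: >0, total = 33+1 = 34
n=14: >0, total = 34+14 = 48

48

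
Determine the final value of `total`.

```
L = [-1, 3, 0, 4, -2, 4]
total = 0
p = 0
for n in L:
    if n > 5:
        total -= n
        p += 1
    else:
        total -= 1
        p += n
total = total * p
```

n=-1: not >5, total = 0-1 = -1; p=-1
n=3: not >5, total = (-1)-1 = -2; p=2
n=0: not >5, total = (-2)-1 = -3; p=2
n=4: not >5, total = (-3)-1 = -4; p=6
n=-2: not >5, total = (-4)-1 = -5; p=4
n=4: not >5, total = (-5)-1 = -6; p=8
total*p = (-6)*8 = -48

-48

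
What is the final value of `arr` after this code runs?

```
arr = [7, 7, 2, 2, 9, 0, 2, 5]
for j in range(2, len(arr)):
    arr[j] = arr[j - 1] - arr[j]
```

j=2: arr[2] = 7-2 = 5 → [7, 7, 5, 2, 9, 0, 2, 5]
j=3: arr[3] = 5-2 = 3 → [7, 7, 5, 3, 9, 0, 2, 5]
j=4: arr[4] = 3-9 = -6 → [7, 7, 5, 3, -6, 0, 2, 5]
j=5: arr[5] = (-6)-0 = -6 → [7, 7, 5, 3, -6, -6, 2, 5]
j=6: arr[6] = (-6)-2 = -8 → [7, 7, 5, 3, -6, -6, -8, 5]
j=7: arr[7] = (-8)-5 = -13 → [7, 7, 5, 3, -6, -6, -8, -13]

[7, 7, 5, 3, -6, -6, -8, -13]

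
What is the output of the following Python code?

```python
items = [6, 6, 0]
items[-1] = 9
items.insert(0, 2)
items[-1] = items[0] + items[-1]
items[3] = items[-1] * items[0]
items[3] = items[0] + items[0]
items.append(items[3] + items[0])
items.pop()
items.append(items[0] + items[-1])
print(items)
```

items[-1] = 9 → [6, 6, 9]
insert 2 at 0 → [2, 6, 6, 9]
items[-1] = items[0]+items[-1] = 2+9 = 11 → [2, 6, 6, 11]
items[3] = items[-1]*items[0] = 11*2 = 22 → [2, 6, 6, 22]
items[3] = items[0]+items[0] = 2+2 = 4 → [2, 6, 6, 4]
append items[3]+items[0] = 4+2 = 6 → [2, 6, 6, 4, 6]
pop() removes 6 → [2, 6, 6, 4]
append items[0]+items[-1] = 2+4 = 6 → [2, 6, 6, 4, 6]

[2, 6, 6, 4, 6]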